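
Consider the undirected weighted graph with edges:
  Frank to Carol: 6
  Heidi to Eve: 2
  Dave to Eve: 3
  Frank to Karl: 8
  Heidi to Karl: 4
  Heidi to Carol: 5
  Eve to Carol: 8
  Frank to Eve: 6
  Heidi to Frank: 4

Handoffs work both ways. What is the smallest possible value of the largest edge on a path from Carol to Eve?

5

A few of the Carol→Eve routes:
Carol → Heidi → Frank → Eve: max(5, 4, 6) = 6
Carol → Frank → Heidi → Eve: max(6, 4, 2) = 6
Carol → Frank → Eve: max(6, 6) = 6
Carol → Heidi → Eve: max(5, 2) = 5
Smallest bottleneck: 5.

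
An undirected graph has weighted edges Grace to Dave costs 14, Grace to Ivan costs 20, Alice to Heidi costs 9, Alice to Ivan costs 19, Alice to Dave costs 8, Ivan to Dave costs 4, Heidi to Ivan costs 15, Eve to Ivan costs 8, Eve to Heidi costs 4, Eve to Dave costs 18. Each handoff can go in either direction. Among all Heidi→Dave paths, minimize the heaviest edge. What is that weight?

8

Checking several routes:
Heidi - Ivan - Dave: max(15, 4) = 15
Heidi - Alice - Dave: max(9, 8) = 9
Heidi - Eve - Ivan - Dave: max(4, 8, 4) = 8
Smallest bottleneck: 8.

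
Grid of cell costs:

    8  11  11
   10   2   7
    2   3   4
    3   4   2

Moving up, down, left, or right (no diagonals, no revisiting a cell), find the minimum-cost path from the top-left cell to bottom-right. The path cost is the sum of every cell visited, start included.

Cheapest: r0c0 → r1c0 → r1c1 → r2c1 → r2c2 → r3c2
  8 + 10 + 2 + 3 + 4 + 2 = 29

29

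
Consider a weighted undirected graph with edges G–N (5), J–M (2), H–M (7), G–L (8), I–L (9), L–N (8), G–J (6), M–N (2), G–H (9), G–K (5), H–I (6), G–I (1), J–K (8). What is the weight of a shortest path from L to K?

13

A few of the L→K routes:
L-N-G-K: 8 + 5 + 5 = 18
L-I-G-K: 9 + 1 + 5 = 15
L-N-M-J-K: 8 + 2 + 2 + 8 = 20
L-G-K: 8 + 5 = 13
Shortest: 13.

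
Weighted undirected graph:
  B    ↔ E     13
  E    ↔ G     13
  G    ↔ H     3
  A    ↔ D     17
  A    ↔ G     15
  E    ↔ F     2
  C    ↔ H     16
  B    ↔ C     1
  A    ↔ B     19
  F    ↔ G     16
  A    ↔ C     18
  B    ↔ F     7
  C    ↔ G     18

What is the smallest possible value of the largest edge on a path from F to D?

Checking several routes:
F-G-A-D: max(16, 15, 17) = 17
F-B-E-G-A-D: max(7, 13, 13, 15, 17) = 17
F-E-B-C-H-G-A-D: max(2, 13, 1, 16, 3, 15, 17) = 17
F-B-C-H-G-A-D: max(7, 1, 16, 3, 15, 17) = 17
F-E-G-A-D: max(2, 13, 15, 17) = 17
The minimum achievable maximum is 17.

17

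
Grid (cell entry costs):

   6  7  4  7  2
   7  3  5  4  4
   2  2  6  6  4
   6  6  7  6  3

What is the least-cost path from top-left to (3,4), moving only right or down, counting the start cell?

36

Best path: r0c0 → r0c1 → r1c1 → r1c2 → r1c3 → r1c4 → r2c4 → r3c4
Cost: 6 + 7 + 3 + 5 + 4 + 4 + 4 + 3 = 36
(Top row then right column would cost 37.)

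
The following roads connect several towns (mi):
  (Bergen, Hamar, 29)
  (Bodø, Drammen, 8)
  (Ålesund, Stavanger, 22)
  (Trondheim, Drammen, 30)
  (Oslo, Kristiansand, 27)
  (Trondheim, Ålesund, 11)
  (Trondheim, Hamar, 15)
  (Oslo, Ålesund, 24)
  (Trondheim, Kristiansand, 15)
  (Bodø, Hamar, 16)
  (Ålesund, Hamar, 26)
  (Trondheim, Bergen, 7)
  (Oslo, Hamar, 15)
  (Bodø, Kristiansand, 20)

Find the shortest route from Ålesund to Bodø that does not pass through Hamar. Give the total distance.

46

Candidate routes:
Ålesund - Trondheim - Drammen - Bodø: 11 + 30 + 8 = 49
Ålesund - Trondheim - Kristiansand - Bodø: 11 + 15 + 20 = 46
Ålesund - Oslo - Kristiansand - Trondheim - Drammen - Bodø: 24 + 27 + 15 + 30 + 8 = 104
Ålesund - Oslo - Kristiansand - Bodø: 24 + 27 + 20 = 71
Best route has total 46 mi.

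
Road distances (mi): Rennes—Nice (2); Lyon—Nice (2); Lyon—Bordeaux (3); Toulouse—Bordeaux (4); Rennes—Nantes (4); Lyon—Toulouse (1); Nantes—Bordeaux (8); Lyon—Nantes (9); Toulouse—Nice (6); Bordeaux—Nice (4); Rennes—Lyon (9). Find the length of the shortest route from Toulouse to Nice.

3

Checking several routes:
Toulouse -> Nice: 6
Toulouse -> Lyon -> Nice: 1 + 2 = 3
Toulouse -> Bordeaux -> Nice: 4 + 4 = 8
Best route has total 3 mi.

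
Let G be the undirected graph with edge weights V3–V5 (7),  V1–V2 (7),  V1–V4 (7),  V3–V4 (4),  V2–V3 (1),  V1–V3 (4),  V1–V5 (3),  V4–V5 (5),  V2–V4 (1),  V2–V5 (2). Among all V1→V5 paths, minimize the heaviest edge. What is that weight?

3

Comparing a few candidate routes:
V1→V3→V4→V2→V5: max(4, 4, 1, 2) = 4
V1→V3→V2→V5: max(4, 1, 2) = 4
V1→V5: max(3) = 3
V1→V3→V2→V4→V5: max(4, 1, 1, 5) = 5
Smallest bottleneck: 3.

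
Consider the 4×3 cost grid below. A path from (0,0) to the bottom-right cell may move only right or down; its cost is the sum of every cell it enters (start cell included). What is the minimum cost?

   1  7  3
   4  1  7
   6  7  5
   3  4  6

One optimal route is (0,0) (1,0) (1,1) (2,1) (3,1) (3,2).
Its cost is 1 + 4 + 1 + 7 + 4 + 6 = 23.
For comparison, the top-then-right route costs 29.

23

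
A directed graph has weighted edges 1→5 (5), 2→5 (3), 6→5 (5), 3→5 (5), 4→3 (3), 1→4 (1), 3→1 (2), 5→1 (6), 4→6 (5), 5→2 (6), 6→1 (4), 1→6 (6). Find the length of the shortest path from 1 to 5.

Paths from 1 to 5:
1-6-5: 6 + 5 = 11
1-5: 5
1-4-6-5: 1 + 5 + 5 = 11
1-4-3-5: 1 + 3 + 5 = 9
The minimum is 5.

5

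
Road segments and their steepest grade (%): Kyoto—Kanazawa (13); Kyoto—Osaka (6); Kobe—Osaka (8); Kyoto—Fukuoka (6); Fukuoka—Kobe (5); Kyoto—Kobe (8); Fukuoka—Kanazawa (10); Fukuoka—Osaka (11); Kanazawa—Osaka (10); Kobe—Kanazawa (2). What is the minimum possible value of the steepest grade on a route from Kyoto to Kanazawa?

Some routes from Kyoto to Kanazawa:
Kyoto-Kobe-Kanazawa: max(8, 2) = 8
Kyoto-Osaka-Kobe-Kanazawa: max(6, 8, 2) = 8
Kyoto-Fukuoka-Kanazawa: max(6, 10) = 10
Kyoto-Fukuoka-Kobe-Kanazawa: max(6, 5, 2) = 6
Kyoto-Fukuoka-Kobe-Osaka-Kanazawa: max(6, 5, 8, 10) = 10
Smallest bottleneck: 6%.

6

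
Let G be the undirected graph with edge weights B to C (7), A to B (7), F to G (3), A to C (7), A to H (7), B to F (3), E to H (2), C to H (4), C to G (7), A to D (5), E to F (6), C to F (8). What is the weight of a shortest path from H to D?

A few of the H→D routes:
H - E - F - B - A - D: 2 + 6 + 3 + 7 + 5 = 23
H - C - A - D: 4 + 7 + 5 = 16
H - A - D: 7 + 5 = 12
Shortest: 12.

12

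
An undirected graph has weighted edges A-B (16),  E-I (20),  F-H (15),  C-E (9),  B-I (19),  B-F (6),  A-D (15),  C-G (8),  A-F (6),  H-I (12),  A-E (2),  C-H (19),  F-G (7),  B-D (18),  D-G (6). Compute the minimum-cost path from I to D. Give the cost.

37

Some routes from I to D:
I - E - A - D: 20 + 2 + 15 = 37
I - B - F - G - D: 19 + 6 + 7 + 6 = 38
I - E - A - F - G - D: 20 + 2 + 6 + 7 + 6 = 41
I - H - F - G - D: 12 + 15 + 7 + 6 = 40
I - B - D: 19 + 18 = 37
Best route has total 37.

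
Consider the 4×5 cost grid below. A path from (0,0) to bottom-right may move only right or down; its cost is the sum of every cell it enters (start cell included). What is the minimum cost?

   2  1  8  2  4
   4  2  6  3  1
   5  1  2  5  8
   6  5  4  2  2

16

Path [0,0] -> [0,1] -> [1,1] -> [2,1] -> [2,2] -> [3,2] -> [3,3] -> [3,4]: 2 + 1 + 2 + 1 + 2 + 4 + 2 + 2 = 16.
For comparison, the top-then-right route costs 28.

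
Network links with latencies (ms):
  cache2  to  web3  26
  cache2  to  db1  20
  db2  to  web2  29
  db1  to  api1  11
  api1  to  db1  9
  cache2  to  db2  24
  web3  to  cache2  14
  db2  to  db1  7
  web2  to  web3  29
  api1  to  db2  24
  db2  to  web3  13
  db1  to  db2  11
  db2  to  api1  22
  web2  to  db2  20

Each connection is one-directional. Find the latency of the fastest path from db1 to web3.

Paths from db1 to web3:
db1 - db2 - web2 - web3: 11 + 29 + 29 = 69
db1 - db2 - web3: 11 + 13 = 24
db1 - api1 - db2 - web2 - web3: 11 + 24 + 29 + 29 = 93
db1 - api1 - db2 - web3: 11 + 24 + 13 = 48
Shortest: 24 ms.

24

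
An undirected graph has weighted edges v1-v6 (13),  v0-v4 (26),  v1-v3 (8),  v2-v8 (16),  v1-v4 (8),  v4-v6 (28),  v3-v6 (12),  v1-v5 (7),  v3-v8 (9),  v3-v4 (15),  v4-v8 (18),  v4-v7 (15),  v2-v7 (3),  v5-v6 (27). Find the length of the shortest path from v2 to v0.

Comparing a few candidate routes:
v2 - v7 - v4 - v0: 3 + 15 + 26 = 44
v2 - v8 - v3 - v1 - v4 - v0: 16 + 9 + 8 + 8 + 26 = 67
v2 - v8 - v4 - v0: 16 + 18 + 26 = 60
v2 - v8 - v3 - v4 - v0: 16 + 9 + 15 + 26 = 66
The minimum is 44.

44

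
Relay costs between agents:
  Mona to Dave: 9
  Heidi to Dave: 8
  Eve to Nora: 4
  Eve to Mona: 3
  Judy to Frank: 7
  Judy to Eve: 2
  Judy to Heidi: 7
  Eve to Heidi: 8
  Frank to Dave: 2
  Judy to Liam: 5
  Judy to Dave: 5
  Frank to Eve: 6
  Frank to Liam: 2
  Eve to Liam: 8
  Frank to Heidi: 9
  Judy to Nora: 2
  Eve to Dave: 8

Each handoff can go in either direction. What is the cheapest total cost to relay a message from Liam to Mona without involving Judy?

11

Comparing a few candidate routes:
Liam - Frank - Dave - Heidi - Eve - Mona: 2 + 2 + 8 + 8 + 3 = 23
Liam - Frank - Eve - Mona: 2 + 6 + 3 = 11
Liam - Frank - Dave - Mona: 2 + 2 + 9 = 13
Liam - Frank - Dave - Eve - Mona: 2 + 2 + 8 + 3 = 15
Liam - Frank - Heidi - Eve - Mona: 2 + 9 + 8 + 3 = 22
Liam - Eve - Mona: 8 + 3 = 11
The minimum is 11.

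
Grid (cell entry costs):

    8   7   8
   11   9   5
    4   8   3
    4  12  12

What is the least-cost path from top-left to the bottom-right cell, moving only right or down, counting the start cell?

43

One optimal route is r0c0→r0c1→r0c2→r1c2→r2c2→r3c2.
Its cost is 8 + 7 + 8 + 5 + 3 + 12 = 43.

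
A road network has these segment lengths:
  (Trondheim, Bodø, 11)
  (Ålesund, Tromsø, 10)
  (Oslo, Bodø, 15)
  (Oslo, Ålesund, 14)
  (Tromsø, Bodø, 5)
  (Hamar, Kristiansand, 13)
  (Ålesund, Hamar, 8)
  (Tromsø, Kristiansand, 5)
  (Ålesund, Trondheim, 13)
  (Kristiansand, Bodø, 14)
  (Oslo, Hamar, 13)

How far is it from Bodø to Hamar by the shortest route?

23

A few of the Bodø→Hamar routes:
Bodø -> Tromsø -> Ålesund -> Hamar: 5 + 10 + 8 = 23
Bodø -> Tromsø -> Kristiansand -> Hamar: 5 + 5 + 13 = 23
Bodø -> Kristiansand -> Hamar: 14 + 13 = 27
Shortest: 23.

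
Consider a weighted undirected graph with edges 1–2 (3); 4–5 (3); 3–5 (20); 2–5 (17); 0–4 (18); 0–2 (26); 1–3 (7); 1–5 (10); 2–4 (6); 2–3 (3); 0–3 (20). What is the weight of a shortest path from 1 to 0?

A few of the 1→0 routes:
1→2→4→0: 3 + 6 + 18 = 27
1→2→3→0: 3 + 3 + 20 = 26
1→3→0: 7 + 20 = 27
Shortest: 26.

26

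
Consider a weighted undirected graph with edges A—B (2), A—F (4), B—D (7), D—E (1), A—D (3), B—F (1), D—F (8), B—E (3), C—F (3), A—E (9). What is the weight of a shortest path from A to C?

6

A few of the A→C routes:
A-D-E-B-F-C: 3 + 1 + 3 + 1 + 3 = 11
A-D-B-F-C: 3 + 7 + 1 + 3 = 14
A-D-F-C: 3 + 8 + 3 = 14
A-F-C: 4 + 3 = 7
A-B-F-C: 2 + 1 + 3 = 6
The minimum is 6.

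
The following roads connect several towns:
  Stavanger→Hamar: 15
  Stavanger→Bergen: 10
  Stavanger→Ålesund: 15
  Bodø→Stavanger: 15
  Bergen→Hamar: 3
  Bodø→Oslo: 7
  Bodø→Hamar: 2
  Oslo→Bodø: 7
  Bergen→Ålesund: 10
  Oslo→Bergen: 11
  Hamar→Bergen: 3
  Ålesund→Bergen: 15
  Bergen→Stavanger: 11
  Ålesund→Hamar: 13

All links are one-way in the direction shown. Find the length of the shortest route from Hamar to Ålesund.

13

Paths from Hamar to Ålesund:
Hamar-Bergen-Ålesund: 3 + 10 = 13
Hamar-Bergen-Stavanger-Ålesund: 3 + 11 + 15 = 29
Best route has total 13.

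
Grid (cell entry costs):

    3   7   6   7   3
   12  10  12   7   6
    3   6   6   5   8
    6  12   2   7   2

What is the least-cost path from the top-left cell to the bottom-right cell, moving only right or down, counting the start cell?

41

Take [0,0] -> [1,0] -> [2,0] -> [2,1] -> [2,2] -> [3,2] -> [3,3] -> [3,4] for a total of 3 + 12 + 3 + 6 + 6 + 2 + 7 + 2 = 41.
(Top row then right column would cost 42.)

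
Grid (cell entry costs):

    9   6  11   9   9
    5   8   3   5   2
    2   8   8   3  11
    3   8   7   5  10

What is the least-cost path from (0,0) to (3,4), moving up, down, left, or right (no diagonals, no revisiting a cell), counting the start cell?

Cheapest: r0c0 → r1c0 → r1c1 → r1c2 → r1c3 → r2c3 → r3c3 → r3c4
  9 + 5 + 8 + 3 + 5 + 3 + 5 + 10 = 48

48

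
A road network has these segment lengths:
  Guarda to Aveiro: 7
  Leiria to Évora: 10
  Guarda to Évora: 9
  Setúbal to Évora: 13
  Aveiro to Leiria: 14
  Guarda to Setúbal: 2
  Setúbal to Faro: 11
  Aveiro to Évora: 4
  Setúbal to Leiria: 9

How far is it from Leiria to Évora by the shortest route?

10

Comparing a few candidate routes:
Leiria -> Aveiro -> Évora: 14 + 4 = 18
Leiria -> Aveiro -> Guarda -> Évora: 14 + 7 + 9 = 30
Leiria -> Setúbal -> Guarda -> Aveiro -> Évora: 9 + 2 + 7 + 4 = 22
Leiria -> Setúbal -> Évora: 9 + 13 = 22
Leiria -> Évora: 10
Leiria -> Setúbal -> Guarda -> Évora: 9 + 2 + 9 = 20
Best route has total 10.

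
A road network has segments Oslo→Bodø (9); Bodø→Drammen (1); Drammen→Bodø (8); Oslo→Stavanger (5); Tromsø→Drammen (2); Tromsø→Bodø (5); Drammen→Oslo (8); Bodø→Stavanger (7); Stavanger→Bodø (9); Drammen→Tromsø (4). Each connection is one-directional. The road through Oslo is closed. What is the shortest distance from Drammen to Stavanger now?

Candidate routes:
Drammen-Tromsø-Bodø-Stavanger: 4 + 5 + 7 = 16
Drammen-Bodø-Stavanger: 8 + 7 = 15
The minimum is 15.

15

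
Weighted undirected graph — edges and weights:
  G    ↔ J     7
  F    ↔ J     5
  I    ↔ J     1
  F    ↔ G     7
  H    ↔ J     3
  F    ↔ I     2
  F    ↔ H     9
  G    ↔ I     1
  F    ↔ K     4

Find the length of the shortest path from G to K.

Comparing a few candidate routes:
G - I - F - K: 1 + 2 + 4 = 7
G - I - J - F - K: 1 + 1 + 5 + 4 = 11
G - F - K: 7 + 4 = 11
The minimum is 7.

7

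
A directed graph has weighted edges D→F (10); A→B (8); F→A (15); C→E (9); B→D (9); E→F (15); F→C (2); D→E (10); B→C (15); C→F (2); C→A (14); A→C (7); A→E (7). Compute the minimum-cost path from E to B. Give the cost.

38

Candidate routes:
E - F - A - B: 15 + 15 + 8 = 38
E - F - C - A - B: 15 + 2 + 14 + 8 = 39
The minimum is 38.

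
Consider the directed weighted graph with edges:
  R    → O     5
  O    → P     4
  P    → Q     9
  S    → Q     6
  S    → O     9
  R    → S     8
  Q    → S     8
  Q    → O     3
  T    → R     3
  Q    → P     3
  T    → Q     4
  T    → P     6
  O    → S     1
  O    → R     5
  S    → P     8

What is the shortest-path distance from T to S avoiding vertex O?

11

Routes from T to S avoiding O:
T -> Q -> S: 4 + 8 = 12
T -> P -> Q -> S: 6 + 9 + 8 = 23
T -> R -> S: 3 + 8 = 11
The minimum is 11.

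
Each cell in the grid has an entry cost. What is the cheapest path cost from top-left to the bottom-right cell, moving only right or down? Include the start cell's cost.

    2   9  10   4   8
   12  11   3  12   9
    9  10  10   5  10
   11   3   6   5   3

47

Cheapest: (0,0) → (0,1) → (0,2) → (1,2) → (2,2) → (2,3) → (3,3) → (3,4)
  2 + 9 + 10 + 3 + 10 + 5 + 5 + 3 = 47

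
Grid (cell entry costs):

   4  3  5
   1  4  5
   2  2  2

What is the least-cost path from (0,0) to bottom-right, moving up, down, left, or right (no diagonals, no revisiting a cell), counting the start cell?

11

Cheapest: r0c0→r1c0→r2c0→r2c1→r2c2
  4 + 1 + 2 + 2 + 2 = 11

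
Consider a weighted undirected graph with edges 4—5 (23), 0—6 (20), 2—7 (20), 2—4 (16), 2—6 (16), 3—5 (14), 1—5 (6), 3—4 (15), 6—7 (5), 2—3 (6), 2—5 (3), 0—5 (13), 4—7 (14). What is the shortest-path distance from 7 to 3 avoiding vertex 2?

Routes from 7 to 3 avoiding 2:
7→4→3: 14 + 15 = 29
7→4→5→3: 14 + 23 + 14 = 51
7→6→0→5→3: 5 + 20 + 13 + 14 = 52
7→6→0→5→4→3: 5 + 20 + 13 + 23 + 15 = 76
Shortest: 29.

29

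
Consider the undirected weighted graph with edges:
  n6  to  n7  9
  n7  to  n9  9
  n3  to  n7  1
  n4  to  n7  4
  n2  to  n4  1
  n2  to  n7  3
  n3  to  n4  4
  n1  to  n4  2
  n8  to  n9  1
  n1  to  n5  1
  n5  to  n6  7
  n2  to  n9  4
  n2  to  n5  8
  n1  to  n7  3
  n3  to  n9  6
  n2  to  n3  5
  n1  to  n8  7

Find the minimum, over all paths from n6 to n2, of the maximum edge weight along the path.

Comparing a few candidate routes:
n6 -> n5 -> n1 -> n4 -> n7 -> n2: max(7, 1, 2, 4, 3) = 7
n6 -> n5 -> n1 -> n4 -> n7 -> n3 -> n2: max(7, 1, 2, 4, 1, 5) = 7
n6 -> n5 -> n1 -> n4 -> n7 -> n3 -> n9 -> n2: max(7, 1, 2, 4, 1, 6, 4) = 7
n6 -> n5 -> n1 -> n4 -> n2: max(7, 1, 2, 1) = 7
Best route has worst link 7.

7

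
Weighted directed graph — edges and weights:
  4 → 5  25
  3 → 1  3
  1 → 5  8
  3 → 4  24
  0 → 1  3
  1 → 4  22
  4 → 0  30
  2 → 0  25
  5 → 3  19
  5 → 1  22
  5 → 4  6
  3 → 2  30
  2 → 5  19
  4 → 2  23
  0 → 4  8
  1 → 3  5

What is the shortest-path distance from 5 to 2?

29

Checking several routes:
5→3→2: 19 + 30 = 49
5→4→2: 6 + 23 = 29
5→1→3→2: 22 + 5 + 30 = 57
The minimum is 29.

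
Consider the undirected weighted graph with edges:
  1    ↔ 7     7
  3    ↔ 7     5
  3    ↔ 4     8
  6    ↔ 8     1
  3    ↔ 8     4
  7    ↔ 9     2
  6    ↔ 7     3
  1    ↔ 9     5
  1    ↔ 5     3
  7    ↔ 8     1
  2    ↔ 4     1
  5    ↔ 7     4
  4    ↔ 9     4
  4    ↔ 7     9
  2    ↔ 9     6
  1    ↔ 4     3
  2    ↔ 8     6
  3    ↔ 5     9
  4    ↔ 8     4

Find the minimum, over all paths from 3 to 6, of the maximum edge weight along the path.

4

Comparing a few candidate routes:
3→8→6: max(4, 1) = 4
3→8→4→1→5→7→6: max(4, 4, 3, 3, 4, 3) = 4
3→8→4→9→7→6: max(4, 4, 4, 2, 3) = 4
3→8→7→6: max(4, 1, 3) = 4
Best route has worst link 4.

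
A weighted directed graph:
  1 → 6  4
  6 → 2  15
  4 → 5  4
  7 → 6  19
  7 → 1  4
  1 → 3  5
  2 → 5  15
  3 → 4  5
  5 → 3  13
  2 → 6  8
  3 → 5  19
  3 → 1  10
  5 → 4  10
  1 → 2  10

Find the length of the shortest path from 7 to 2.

14

Routes from 7 to 2:
7→6→2: 19 + 15 = 34
7→1→6→2: 4 + 4 + 15 = 23
7→1→2: 4 + 10 = 14
Best route has total 14.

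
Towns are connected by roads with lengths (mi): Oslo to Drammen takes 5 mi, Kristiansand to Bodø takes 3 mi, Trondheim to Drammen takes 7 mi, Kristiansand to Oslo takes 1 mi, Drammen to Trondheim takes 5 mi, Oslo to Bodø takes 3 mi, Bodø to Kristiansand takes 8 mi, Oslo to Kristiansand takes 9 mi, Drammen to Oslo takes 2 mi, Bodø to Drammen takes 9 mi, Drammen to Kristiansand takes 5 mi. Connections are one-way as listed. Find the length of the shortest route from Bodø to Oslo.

9

Routes from Bodø to Oslo:
Bodø → Kristiansand → Oslo: 8 + 1 = 9
Bodø → Drammen → Oslo: 9 + 2 = 11
Bodø → Drammen → Kristiansand → Oslo: 9 + 5 + 1 = 15
The minimum is 9 mi.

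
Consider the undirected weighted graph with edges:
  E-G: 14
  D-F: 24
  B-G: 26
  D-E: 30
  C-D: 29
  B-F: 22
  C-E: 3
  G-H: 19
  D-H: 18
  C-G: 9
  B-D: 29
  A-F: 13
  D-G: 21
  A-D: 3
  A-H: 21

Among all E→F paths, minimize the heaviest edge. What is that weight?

19

Some routes from E to F:
E-G-D-A-F: max(14, 21, 3, 13) = 21
E-C-G-H-D-A-F: max(3, 9, 19, 18, 3, 13) = 19
E-G-H-D-A-F: max(14, 19, 18, 3, 13) = 19
E-C-G-D-H-A-F: max(3, 9, 21, 18, 21, 13) = 21
E-C-G-H-A-F: max(3, 9, 19, 21, 13) = 21
E-C-G-D-A-F: max(3, 9, 21, 3, 13) = 21
Smallest bottleneck: 19.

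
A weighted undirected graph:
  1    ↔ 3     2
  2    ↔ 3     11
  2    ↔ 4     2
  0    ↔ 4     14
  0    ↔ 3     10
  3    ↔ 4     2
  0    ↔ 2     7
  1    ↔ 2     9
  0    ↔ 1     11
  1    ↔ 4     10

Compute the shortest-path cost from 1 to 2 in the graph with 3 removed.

9

Candidate routes:
1 → 0 → 4 → 2: 11 + 14 + 2 = 27
1 → 0 → 2: 11 + 7 = 18
1 → 4 → 2: 10 + 2 = 12
1 → 2: 9
1 → 4 → 0 → 2: 10 + 14 + 7 = 31
Shortest: 9.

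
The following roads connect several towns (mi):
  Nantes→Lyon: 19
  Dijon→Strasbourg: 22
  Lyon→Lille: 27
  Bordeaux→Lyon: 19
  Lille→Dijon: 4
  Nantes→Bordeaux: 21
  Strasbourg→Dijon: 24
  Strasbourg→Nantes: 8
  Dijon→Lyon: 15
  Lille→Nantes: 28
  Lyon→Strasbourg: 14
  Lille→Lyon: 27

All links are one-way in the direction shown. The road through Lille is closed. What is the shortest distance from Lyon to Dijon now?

Routes from Lyon to Dijon avoiding Lille:
Lyon→Strasbourg→Dijon: 14 + 24 = 38
Shortest: 38 mi.

38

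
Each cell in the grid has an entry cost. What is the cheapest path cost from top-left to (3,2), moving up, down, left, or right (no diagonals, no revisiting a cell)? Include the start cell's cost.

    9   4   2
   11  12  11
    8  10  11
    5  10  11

Path [0,0] → [0,1] → [0,2] → [1,2] → [2,2] → [3,2]: 9 + 4 + 2 + 11 + 11 + 11 = 48.

48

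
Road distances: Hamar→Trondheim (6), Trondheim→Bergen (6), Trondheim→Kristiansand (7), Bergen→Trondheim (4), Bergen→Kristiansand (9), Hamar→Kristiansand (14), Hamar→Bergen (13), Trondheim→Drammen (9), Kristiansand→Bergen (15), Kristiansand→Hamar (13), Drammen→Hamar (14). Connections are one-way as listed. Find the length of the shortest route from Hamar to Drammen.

Candidate routes:
Hamar -> Kristiansand -> Bergen -> Trondheim -> Drammen: 14 + 15 + 4 + 9 = 42
Hamar -> Bergen -> Trondheim -> Drammen: 13 + 4 + 9 = 26
Hamar -> Trondheim -> Drammen: 6 + 9 = 15
Shortest: 15.

15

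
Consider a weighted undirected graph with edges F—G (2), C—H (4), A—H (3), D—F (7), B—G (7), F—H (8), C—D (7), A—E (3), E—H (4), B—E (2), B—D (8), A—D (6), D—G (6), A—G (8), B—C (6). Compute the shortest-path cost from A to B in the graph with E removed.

Some routes from A to B avoiding E:
A -> G -> B: 8 + 7 = 15
A -> D -> B: 6 + 8 = 14
A -> H -> C -> B: 3 + 4 + 6 = 13
A -> D -> G -> B: 6 + 6 + 7 = 19
A -> D -> C -> B: 6 + 7 + 6 = 19
Best route has total 13.

13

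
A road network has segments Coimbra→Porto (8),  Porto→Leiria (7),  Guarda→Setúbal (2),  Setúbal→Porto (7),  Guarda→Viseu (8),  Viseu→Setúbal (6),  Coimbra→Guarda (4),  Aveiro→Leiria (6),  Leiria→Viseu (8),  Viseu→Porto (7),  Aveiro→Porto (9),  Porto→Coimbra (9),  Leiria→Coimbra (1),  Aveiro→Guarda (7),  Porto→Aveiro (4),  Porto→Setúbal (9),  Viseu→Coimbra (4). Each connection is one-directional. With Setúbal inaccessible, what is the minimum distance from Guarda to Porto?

15

Paths from Guarda to Porto avoiding Setúbal:
Guarda -> Viseu -> Coimbra -> Porto: 8 + 4 + 8 = 20
Guarda -> Viseu -> Porto: 8 + 7 = 15
The minimum is 15 km.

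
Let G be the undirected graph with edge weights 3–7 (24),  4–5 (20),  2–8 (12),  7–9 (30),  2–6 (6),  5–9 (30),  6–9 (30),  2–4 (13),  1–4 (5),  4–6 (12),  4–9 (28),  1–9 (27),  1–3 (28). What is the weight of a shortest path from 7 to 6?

Comparing a few candidate routes:
7 -> 3 -> 1 -> 4 -> 6: 24 + 28 + 5 + 12 = 69
7 -> 9 -> 1 -> 4 -> 6: 30 + 27 + 5 + 12 = 74
7 -> 9 -> 4 -> 6: 30 + 28 + 12 = 70
7 -> 9 -> 6: 30 + 30 = 60
The minimum is 60.

60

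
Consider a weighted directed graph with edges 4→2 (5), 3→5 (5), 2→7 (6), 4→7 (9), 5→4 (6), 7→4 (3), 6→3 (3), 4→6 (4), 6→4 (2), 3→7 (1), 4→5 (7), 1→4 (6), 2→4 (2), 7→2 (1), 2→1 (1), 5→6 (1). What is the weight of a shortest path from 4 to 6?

4

Candidate routes:
4 -> 6: 4
4 -> 5 -> 6: 7 + 1 = 8
The minimum is 4.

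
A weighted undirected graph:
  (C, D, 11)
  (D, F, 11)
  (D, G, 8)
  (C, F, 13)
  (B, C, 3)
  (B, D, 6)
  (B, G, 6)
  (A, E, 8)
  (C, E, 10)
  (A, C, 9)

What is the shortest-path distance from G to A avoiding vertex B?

Routes from G to A avoiding B:
G-D-C-A: 8 + 11 + 9 = 28
G-D-F-C-E-A: 8 + 11 + 13 + 10 + 8 = 50
G-D-C-E-A: 8 + 11 + 10 + 8 = 37
G-D-F-C-A: 8 + 11 + 13 + 9 = 41
Best route has total 28.

28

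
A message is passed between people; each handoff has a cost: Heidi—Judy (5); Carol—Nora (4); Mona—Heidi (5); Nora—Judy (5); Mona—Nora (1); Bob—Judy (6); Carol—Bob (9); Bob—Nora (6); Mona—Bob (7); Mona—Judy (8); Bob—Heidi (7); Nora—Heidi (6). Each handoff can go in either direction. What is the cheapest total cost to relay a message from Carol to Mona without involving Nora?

A few of the Carol→Mona routes:
Carol→Bob→Judy→Mona: 9 + 6 + 8 = 23
Carol→Bob→Judy→Heidi→Mona: 9 + 6 + 5 + 5 = 25
Carol→Bob→Heidi→Mona: 9 + 7 + 5 = 21
Carol→Bob→Mona: 9 + 7 = 16
Shortest: 16.

16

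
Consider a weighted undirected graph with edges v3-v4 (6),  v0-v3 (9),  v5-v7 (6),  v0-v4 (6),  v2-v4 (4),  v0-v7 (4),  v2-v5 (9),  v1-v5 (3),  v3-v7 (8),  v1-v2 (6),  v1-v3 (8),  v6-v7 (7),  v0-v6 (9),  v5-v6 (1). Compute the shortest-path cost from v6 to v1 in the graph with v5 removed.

23

A few of the v6→v1 routes:
v6 - v0 - v4 - v2 - v1: 9 + 6 + 4 + 6 = 25
v6 - v0 - v3 - v1: 9 + 9 + 8 = 26
v6 - v7 - v0 - v3 - v1: 7 + 4 + 9 + 8 = 28
v6 - v7 - v0 - v4 - v2 - v1: 7 + 4 + 6 + 4 + 6 = 27
v6 - v0 - v7 - v3 - v1: 9 + 4 + 8 + 8 = 29
v6 - v7 - v3 - v1: 7 + 8 + 8 = 23
Best route has total 23.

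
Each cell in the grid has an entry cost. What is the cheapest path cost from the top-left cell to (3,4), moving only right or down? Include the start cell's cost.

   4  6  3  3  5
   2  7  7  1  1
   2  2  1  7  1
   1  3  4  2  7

Best path: (0,0) → (1,0) → (2,0) → (2,1) → (2,2) → (3,2) → (3,3) → (3,4)
Cost: 4 + 2 + 2 + 2 + 1 + 4 + 2 + 7 = 24

24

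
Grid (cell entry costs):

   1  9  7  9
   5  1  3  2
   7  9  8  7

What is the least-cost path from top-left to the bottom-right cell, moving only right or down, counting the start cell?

Best path: r0c0 r1c0 r1c1 r1c2 r1c3 r2c3
Cost: 1 + 5 + 1 + 3 + 2 + 7 = 19

19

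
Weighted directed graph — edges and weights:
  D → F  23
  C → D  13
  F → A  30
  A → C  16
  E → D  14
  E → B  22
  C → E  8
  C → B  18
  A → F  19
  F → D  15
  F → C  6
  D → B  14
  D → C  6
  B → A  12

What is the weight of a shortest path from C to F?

Some routes from C to F:
C→E→D→F: 8 + 14 + 23 = 45
C→D→F: 13 + 23 = 36
C→D→B→A→F: 13 + 14 + 12 + 19 = 58
C→B→A→F: 18 + 12 + 19 = 49
The minimum is 36.

36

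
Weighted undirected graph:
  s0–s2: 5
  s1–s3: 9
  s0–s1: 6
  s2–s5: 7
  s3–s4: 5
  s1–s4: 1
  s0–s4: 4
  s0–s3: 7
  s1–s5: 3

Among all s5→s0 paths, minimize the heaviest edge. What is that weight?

Some routes from s5 to s0:
s5 -> s1 -> s0: max(3, 6) = 6
s5 -> s2 -> s0: max(7, 5) = 7
s5 -> s1 -> s4 -> s0: max(3, 1, 4) = 4
The minimum achievable maximum is 4.

4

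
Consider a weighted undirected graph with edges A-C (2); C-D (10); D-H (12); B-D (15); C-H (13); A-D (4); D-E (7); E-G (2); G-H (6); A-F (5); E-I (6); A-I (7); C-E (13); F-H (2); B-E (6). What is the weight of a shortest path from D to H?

11

Some routes from D to H:
D - C - A - F - H: 10 + 2 + 5 + 2 = 19
D - E - G - H: 7 + 2 + 6 = 15
D - A - F - H: 4 + 5 + 2 = 11
D - H: 12
Best route has total 11.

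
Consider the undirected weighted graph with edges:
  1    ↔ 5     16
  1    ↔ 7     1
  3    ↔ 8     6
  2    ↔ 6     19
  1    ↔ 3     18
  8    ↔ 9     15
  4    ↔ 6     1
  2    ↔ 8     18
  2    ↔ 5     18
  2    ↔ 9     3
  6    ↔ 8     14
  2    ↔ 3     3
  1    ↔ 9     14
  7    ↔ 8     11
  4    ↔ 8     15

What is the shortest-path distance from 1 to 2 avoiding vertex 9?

21

Checking several routes:
1-5-2: 16 + 18 = 34
1-3-2: 18 + 3 = 21
1-3-8-2: 18 + 6 + 18 = 42
1-7-8-3-2: 1 + 11 + 6 + 3 = 21
1-7-8-2: 1 + 11 + 18 = 30
Shortest: 21.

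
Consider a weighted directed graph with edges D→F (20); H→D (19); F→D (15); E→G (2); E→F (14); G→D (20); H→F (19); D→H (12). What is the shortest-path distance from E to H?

34

Routes from E to H:
E -> F -> D -> H: 14 + 15 + 12 = 41
E -> G -> D -> H: 2 + 20 + 12 = 34
Shortest: 34.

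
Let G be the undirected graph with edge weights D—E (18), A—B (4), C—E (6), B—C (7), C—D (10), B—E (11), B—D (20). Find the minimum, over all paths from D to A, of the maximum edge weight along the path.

A few of the D→A routes:
D → C → B → A: max(10, 7, 4) = 10
D → C → E → B → A: max(10, 6, 11, 4) = 11
D → E → C → B → A: max(18, 6, 7, 4) = 18
D → E → B → A: max(18, 11, 4) = 18
Best route has worst link 10.

10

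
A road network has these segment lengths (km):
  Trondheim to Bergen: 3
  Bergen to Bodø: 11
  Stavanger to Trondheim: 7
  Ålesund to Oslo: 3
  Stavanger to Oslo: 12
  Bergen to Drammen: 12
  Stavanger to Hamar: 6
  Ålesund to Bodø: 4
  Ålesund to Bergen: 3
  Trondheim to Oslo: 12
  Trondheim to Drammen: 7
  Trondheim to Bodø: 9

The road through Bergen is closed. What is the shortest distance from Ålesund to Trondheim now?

13

Candidate routes:
Ålesund → Oslo → Stavanger → Trondheim: 3 + 12 + 7 = 22
Ålesund → Bodø → Trondheim: 4 + 9 = 13
Ålesund → Oslo → Trondheim: 3 + 12 = 15
Best route has total 13 km.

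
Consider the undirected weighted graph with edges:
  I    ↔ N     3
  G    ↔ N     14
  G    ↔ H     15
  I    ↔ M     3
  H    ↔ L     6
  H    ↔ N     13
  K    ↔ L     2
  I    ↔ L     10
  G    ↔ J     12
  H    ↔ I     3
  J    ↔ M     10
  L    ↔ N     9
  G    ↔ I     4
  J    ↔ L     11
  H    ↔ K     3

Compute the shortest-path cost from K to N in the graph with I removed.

11

Checking several routes:
K→H→L→N: 3 + 6 + 9 = 18
K→H→N: 3 + 13 = 16
K→L→N: 2 + 9 = 11
The minimum is 11.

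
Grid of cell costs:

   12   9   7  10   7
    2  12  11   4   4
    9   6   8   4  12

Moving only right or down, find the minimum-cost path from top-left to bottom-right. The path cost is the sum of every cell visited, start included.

53

Take (0,0)→(1,0)→(2,0)→(2,1)→(2,2)→(2,3)→(2,4) for a total of 12 + 2 + 9 + 6 + 8 + 4 + 12 = 53.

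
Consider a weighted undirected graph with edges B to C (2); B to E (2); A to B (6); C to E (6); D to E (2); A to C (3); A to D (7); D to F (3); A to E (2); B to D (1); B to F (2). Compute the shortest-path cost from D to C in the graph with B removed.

7

A few of the D→C routes:
D - E - A - C: 2 + 2 + 3 = 7
D - E - C: 2 + 6 = 8
D - A - C: 7 + 3 = 10
Shortest: 7.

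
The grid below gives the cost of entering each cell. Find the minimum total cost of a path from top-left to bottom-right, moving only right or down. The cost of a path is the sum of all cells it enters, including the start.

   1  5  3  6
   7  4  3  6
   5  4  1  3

Path r0c0 → r0c1 → r0c2 → r1c2 → r2c2 → r2c3: 1 + 5 + 3 + 3 + 1 + 3 = 16.
(Top row then right column would cost 24.)

16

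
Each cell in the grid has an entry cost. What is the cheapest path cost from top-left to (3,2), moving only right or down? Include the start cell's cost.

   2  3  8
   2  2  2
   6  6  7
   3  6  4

One optimal route is [0,0] [1,0] [1,1] [1,2] [2,2] [3,2].
Its cost is 2 + 2 + 2 + 2 + 7 + 4 = 19.
(Top row then right column would cost 26.)

19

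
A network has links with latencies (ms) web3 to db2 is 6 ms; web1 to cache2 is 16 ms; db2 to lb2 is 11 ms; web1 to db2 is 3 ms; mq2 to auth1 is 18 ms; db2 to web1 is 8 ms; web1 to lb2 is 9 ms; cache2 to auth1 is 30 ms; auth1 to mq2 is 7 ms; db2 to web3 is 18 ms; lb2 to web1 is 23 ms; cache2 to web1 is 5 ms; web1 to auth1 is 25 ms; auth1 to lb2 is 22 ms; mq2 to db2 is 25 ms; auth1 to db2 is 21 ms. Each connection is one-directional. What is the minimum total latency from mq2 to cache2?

49

Routes from mq2 to cache2:
mq2-auth1-db2-web1-cache2: 18 + 21 + 8 + 16 = 63
mq2-db2-web1-cache2: 25 + 8 + 16 = 49
mq2-auth1-lb2-web1-cache2: 18 + 22 + 23 + 16 = 79
mq2-db2-lb2-web1-cache2: 25 + 11 + 23 + 16 = 75
mq2-auth1-db2-lb2-web1-cache2: 18 + 21 + 11 + 23 + 16 = 89
The minimum is 49 ms.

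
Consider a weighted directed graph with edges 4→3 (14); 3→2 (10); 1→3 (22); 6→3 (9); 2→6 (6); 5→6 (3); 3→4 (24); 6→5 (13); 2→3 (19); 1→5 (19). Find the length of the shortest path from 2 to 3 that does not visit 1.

15

Paths from 2 to 3 avoiding 1:
2-3: 19
2-6-3: 6 + 9 = 15
Shortest: 15.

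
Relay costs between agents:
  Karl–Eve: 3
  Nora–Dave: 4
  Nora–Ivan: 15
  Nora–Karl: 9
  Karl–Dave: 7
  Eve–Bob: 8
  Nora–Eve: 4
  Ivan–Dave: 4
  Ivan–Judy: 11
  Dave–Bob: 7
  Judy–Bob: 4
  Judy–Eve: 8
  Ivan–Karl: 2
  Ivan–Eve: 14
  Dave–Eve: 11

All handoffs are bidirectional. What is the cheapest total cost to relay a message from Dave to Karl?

A few of the Dave→Karl routes:
Dave-Ivan-Karl: 4 + 2 = 6
Dave-Karl: 7
Dave-Nora-Eve-Karl: 4 + 4 + 3 = 11
The minimum is 6.

6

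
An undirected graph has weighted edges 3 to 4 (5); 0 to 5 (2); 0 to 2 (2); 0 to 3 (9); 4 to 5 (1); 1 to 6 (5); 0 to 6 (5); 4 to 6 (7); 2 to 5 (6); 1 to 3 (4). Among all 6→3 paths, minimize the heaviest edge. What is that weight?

5

Some routes from 6 to 3:
6-0-5-4-3: max(5, 2, 1, 5) = 5
6-1-3: max(5, 4) = 5
6-4-5-2-0-3: max(7, 1, 6, 2, 9) = 9
6-0-2-5-4-3: max(5, 2, 6, 1, 5) = 6
6-4-3: max(7, 5) = 7
Best route has worst link 5.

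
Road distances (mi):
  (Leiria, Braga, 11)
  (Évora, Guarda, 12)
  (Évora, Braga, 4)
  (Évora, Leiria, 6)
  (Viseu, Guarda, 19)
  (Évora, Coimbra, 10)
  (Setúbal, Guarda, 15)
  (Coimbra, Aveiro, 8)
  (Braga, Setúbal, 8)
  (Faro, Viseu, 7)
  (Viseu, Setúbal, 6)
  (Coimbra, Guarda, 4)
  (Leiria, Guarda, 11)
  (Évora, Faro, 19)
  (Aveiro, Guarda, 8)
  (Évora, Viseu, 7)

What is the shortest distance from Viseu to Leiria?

13

A few of the Viseu→Leiria routes:
Viseu - Setúbal - Braga - Évora - Leiria: 6 + 8 + 4 + 6 = 24
Viseu - Évora - Leiria: 7 + 6 = 13
Viseu - Évora - Guarda - Leiria: 7 + 12 + 11 = 30
Viseu - Guarda - Leiria: 19 + 11 = 30
Viseu - Setúbal - Braga - Leiria: 6 + 8 + 11 = 25
Viseu - Évora - Braga - Leiria: 7 + 4 + 11 = 22
Best route has total 13 mi.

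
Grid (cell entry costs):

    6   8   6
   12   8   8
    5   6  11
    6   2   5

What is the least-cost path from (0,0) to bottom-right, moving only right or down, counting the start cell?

35

Path r0c0 → r0c1 → r1c1 → r2c1 → r3c1 → r3c2: 6 + 8 + 8 + 6 + 2 + 5 = 35.
(Top row then right column would cost 44.)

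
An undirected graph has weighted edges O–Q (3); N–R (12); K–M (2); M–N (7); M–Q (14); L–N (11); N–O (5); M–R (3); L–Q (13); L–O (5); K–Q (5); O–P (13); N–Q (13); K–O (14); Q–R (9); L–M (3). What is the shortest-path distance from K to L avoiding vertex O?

A few of the K→L routes:
K→M→N→L: 2 + 7 + 11 = 20
K→Q→M→L: 5 + 14 + 3 = 22
K→Q→L: 5 + 13 = 18
K→M→L: 2 + 3 = 5
K→Q→R→M→L: 5 + 9 + 3 + 3 = 20
The minimum is 5.

5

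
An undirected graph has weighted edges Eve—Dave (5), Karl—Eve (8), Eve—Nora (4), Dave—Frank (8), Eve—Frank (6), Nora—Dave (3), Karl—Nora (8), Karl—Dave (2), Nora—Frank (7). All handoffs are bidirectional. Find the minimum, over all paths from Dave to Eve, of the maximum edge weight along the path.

Comparing a few candidate routes:
Dave -> Nora -> Eve: max(3, 4) = 4
Dave -> Nora -> Karl -> Eve: max(3, 8, 8) = 8
Dave -> Nora -> Frank -> Eve: max(3, 7, 6) = 7
Dave -> Eve: max(5) = 5
Smallest bottleneck: 4.

4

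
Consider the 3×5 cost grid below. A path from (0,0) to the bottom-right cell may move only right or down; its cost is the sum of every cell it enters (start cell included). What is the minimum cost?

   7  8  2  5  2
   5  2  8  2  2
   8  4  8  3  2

28

Best path: (0,0) → (0,1) → (0,2) → (0,3) → (0,4) → (1,4) → (2,4)
Cost: 7 + 8 + 2 + 5 + 2 + 2 + 2 = 28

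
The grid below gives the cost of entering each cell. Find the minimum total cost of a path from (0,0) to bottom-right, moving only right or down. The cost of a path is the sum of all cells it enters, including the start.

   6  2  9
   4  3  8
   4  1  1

One optimal route is r0c0 r0c1 r1c1 r2c1 r2c2.
Its cost is 6 + 2 + 3 + 1 + 1 = 13.

13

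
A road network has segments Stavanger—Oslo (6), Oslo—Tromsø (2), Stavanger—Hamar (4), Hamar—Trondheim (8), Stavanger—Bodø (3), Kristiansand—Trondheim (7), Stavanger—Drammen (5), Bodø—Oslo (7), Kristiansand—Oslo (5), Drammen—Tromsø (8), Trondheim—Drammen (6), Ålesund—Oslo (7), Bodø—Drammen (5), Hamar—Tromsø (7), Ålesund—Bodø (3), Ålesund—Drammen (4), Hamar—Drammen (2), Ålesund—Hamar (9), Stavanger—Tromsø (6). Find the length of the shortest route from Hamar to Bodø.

A few of the Hamar→Bodø routes:
Hamar→Stavanger→Bodø: 4 + 3 = 7
Hamar→Drammen→Ålesund→Bodø: 2 + 4 + 3 = 9
Hamar→Drammen→Bodø: 2 + 5 = 7
Hamar→Drammen→Stavanger→Bodø: 2 + 5 + 3 = 10
The minimum is 7 km.

7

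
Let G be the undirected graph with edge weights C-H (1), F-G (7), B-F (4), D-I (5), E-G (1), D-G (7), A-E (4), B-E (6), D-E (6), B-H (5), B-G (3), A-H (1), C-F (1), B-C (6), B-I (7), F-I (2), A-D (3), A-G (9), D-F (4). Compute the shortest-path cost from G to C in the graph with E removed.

8

Comparing a few candidate routes:
G → B → F → C: 3 + 4 + 1 = 8
G → F → C: 7 + 1 = 8
G → B → H → C: 3 + 5 + 1 = 9
G → B → C: 3 + 6 = 9
G → A → H → C: 9 + 1 + 1 = 11
G → D → F → C: 7 + 4 + 1 = 12
Best route has total 8.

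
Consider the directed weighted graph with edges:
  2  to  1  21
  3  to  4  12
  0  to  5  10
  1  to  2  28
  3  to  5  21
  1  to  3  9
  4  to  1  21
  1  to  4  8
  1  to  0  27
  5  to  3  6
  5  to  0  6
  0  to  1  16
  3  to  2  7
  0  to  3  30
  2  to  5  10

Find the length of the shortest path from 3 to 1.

Routes from 3 to 1:
3 - 4 - 1: 12 + 21 = 33
3 - 5 - 0 - 1: 21 + 6 + 16 = 43
3 - 2 - 5 - 0 - 1: 7 + 10 + 6 + 16 = 39
3 - 2 - 1: 7 + 21 = 28
Best route has total 28.

28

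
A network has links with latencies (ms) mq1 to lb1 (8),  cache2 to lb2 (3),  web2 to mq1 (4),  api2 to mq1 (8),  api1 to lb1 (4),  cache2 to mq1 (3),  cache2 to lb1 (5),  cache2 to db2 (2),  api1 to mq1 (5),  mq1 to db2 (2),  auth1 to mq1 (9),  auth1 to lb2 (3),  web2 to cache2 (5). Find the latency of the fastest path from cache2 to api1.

8

Checking several routes:
cache2-lb1-api1: 5 + 4 = 9
cache2-mq1-api1: 3 + 5 = 8
cache2-db2-mq1-api1: 2 + 2 + 5 = 9
cache2-web2-mq1-api1: 5 + 4 + 5 = 14
Best route has total 8 ms.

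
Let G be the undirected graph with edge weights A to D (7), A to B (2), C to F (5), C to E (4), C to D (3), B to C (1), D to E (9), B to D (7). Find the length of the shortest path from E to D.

Comparing a few candidate routes:
E-C-B-D: 4 + 1 + 7 = 12
E-D: 9
E-C-D: 4 + 3 = 7
Best route has total 7.

7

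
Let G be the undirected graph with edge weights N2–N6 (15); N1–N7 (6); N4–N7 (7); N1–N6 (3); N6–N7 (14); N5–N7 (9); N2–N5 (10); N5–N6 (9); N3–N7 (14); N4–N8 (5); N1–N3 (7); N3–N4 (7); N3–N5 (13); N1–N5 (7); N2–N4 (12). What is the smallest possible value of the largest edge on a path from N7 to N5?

7

A few of the N7→N5 routes:
N7-N4-N3-N1-N5: max(7, 7, 7, 7) = 7
N7-N1-N6-N5: max(6, 3, 9) = 9
N7-N1-N5: max(6, 7) = 7
N7-N5: max(9) = 9
The minimum achievable maximum is 7.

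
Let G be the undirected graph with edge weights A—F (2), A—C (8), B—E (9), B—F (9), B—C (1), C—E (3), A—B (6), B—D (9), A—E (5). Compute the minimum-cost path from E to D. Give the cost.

Checking several routes:
E → B → D: 9 + 9 = 18
E → A → B → D: 5 + 6 + 9 = 20
E → A → C → B → D: 5 + 8 + 1 + 9 = 23
E → C → B → D: 3 + 1 + 9 = 13
Best route has total 13.

13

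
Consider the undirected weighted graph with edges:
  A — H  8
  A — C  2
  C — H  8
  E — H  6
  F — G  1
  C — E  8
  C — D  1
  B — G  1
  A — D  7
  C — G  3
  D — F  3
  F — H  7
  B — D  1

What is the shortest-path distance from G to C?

3

Some routes from G to C:
G → C: 3
G → B → D → A → C: 1 + 1 + 7 + 2 = 11
G → B → D → C: 1 + 1 + 1 = 3
G → F → D → C: 1 + 3 + 1 = 5
Best route has total 3.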